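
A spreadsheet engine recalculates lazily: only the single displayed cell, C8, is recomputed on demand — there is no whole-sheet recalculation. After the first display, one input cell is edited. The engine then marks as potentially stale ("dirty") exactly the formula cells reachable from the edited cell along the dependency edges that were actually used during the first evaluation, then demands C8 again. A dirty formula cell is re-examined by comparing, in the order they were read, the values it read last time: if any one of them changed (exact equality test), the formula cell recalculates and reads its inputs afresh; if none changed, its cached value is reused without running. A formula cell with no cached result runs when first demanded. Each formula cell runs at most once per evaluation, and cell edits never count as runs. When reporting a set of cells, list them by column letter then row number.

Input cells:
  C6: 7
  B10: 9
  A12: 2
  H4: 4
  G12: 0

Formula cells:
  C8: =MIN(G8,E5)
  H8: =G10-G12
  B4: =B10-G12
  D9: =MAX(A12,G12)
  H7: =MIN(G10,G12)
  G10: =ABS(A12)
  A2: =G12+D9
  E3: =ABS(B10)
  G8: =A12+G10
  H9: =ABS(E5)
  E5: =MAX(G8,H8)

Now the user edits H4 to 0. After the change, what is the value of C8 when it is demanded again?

New value of C8: 4.
Key observation: H4 is never demanded by the output, so the edit triggers no recomputation at all.

First evaluation (everything demanded from the output):
  G10 = ABS(2) = 2
  G8 = 2 + 2 = 4
  H8 = 2 - 0 = 2
  E5 = MAX(4, 2) = 4
  C8 = MIN(4, 4) = 4

Propagation after the edit:
  H4 feeds no computation that the output demands — nothing is marked dirty and nothing runs.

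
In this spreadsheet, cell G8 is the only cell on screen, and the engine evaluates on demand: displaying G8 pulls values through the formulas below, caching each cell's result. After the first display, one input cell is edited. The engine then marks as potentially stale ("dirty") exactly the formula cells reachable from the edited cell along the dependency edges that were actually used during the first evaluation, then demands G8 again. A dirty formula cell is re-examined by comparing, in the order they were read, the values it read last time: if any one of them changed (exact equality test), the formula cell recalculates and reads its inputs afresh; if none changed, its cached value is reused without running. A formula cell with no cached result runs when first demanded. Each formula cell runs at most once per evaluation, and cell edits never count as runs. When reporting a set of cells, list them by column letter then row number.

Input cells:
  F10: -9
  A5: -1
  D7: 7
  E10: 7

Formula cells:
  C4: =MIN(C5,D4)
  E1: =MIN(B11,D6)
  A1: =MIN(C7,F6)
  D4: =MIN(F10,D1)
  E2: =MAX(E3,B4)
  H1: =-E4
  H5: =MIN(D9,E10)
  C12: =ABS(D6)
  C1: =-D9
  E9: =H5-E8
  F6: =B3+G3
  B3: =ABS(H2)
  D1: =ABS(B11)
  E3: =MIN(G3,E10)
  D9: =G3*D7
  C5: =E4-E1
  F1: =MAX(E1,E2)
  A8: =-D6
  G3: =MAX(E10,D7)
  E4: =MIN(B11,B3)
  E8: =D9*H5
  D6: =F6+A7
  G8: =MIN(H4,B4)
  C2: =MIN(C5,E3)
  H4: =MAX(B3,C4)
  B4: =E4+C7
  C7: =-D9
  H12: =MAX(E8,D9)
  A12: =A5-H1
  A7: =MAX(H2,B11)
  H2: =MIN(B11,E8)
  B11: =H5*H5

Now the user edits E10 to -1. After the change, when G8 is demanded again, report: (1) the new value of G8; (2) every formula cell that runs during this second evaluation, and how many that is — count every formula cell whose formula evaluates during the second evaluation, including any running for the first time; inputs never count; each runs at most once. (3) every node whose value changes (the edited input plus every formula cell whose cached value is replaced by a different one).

Initial pass — values computed on the first demand:
  G3 = MAX(7, 7) = 7
  D9 = 7 * 7 = 49
  C7 = -(49) = -49
  H5 = MIN(49, 7) = 7
  B11 = 7 * 7 = 49
  D1 = ABS(49) = 49
  D4 = MIN(-9, 49) = -9
  E8 = 49 * 7 = 343
  H2 = MIN(49, 343) = 49
  A7 = MAX(49, 49) = 49
  B3 = ABS(49) = 49
  E4 = MIN(49, 49) = 49
  B4 = 49 + -49 = 0
  F6 = 49 + 7 = 56
  D6 = 56 + 49 = 105
  E1 = MIN(49, 105) = 49
  C5 = 49 - 49 = 0
  C4 = MIN(0, -9) = -9
  H4 = MAX(49, -9) = 49
  G8 = MIN(49, 0) = 0

Second demand — change propagation:
  G3: re-runs because E10 7->-1; new result 7 (unchanged).
  D9: re-examined; everything it read last time is the same (G3 unchanged, D7 unchanged) — cache 49 kept, no run.
  C7: re-examined; everything it read last time is the same (D9 unchanged) — cache -49 kept, no run.
  H5: re-runs because E10 7->-1; new result -1.
  B11: re-runs because H5 7->-1; H5 7->-1; new result 1.
  D1: re-runs because B11 49->1; new result 1.
  D4: re-runs because D1 49->1; new result -9 (unchanged).
  E8: re-runs because H5 7->-1; new result -49.
  H2: re-runs because B11 49->1; E8 343->-49; new result -49.
  A7: re-runs because H2 49->-49; B11 49->1; new result 1.
  B3: re-runs because H2 49->-49; new result 49 (unchanged).
  E4: re-runs because B11 49->1; new result 1.
  B4: re-runs because E4 49->1; new result -48.
  F6: re-examined; everything it read last time is the same (B3 unchanged, G3 unchanged) — cache 56 kept, no run.
  D6: re-runs because A7 49->1; new result 57.
  E1: re-runs because B11 49->1; D6 105->57; new result 1.
  C5: re-runs because E4 49->1; E1 49->1; new result 0 (unchanged).
  C4: re-examined; everything it read last time is the same (C5 unchanged, D4 unchanged) — cache -9 kept, no run.
  H4: re-examined; everything it read last time is the same (B3 unchanged, C4 unchanged) — cache 49 kept, no run.
  G8: re-runs because B4 0->-48; new result -48.

The important point: at D9 every value read last time is unchanged, so the dirty flag clears without a run.

G8 now evaluates to -48.
Run set: A7, B3, B4, B11, C5, D1, D4, D6, E1, E4, E8, G3, G8, H2, H5 (15 run).
Changed values: A7, B4, B11, D1, D6, E1, E4, E8, E10, G8, H2, H5.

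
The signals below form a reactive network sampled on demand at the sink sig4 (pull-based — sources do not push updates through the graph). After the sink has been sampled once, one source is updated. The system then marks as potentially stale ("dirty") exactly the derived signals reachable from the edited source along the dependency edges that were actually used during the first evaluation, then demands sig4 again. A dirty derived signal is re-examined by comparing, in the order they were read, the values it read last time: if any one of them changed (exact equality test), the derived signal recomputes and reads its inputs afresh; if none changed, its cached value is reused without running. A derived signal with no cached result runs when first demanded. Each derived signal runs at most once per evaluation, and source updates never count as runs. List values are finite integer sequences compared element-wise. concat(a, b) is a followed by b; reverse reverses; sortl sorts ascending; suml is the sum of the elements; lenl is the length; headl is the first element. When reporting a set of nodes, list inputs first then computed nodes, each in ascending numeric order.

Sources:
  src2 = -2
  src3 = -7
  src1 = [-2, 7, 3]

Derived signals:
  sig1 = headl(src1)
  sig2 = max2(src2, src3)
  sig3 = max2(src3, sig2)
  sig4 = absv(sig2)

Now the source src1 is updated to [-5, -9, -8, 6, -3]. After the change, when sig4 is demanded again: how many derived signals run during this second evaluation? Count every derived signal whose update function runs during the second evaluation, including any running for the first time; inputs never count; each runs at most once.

Run set: none (0 run).
The important point: nothing the output needs ever reads src1, so the edit is invisible to it.

Initial pass — values computed on the first demand:
  sig2 = max2(-2, -7) = -2
  sig4 = absv(-2) = 2

Second demand — change propagation:
  no demanded computation ever read src1, so the edit dirties nothing and nothing runs.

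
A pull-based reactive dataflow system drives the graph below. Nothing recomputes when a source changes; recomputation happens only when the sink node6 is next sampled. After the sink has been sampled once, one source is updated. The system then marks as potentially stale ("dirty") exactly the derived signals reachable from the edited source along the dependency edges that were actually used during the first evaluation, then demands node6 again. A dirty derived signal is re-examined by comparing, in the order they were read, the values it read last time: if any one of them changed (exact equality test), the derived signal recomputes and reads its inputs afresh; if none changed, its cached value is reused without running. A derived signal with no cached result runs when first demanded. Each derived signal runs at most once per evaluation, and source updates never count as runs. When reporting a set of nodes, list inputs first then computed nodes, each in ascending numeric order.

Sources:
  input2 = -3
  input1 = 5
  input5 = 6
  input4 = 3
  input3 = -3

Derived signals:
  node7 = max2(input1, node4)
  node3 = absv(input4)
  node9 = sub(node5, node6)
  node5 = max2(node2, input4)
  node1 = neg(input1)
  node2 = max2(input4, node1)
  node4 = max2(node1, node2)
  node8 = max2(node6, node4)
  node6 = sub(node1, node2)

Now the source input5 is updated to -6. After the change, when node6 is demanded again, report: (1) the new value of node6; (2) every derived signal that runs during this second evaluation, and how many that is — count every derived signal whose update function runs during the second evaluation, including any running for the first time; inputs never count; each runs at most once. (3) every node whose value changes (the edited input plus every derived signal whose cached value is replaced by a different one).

First evaluation (everything demanded from the output):
  node1 = neg(5) = -5
  node2 = max2(3, -5) = 3
  node6 = sub(-5, 3) = -8

Propagation after the edit:
  input5 feeds no computation that the output demands — nothing is marked dirty and nothing runs.

Key observation: input5 is never demanded by the output, so the edit triggers no recomputation at all.

New value of node6: -8.
Derived signals that run: none — 0 in total.
Values that change: input5.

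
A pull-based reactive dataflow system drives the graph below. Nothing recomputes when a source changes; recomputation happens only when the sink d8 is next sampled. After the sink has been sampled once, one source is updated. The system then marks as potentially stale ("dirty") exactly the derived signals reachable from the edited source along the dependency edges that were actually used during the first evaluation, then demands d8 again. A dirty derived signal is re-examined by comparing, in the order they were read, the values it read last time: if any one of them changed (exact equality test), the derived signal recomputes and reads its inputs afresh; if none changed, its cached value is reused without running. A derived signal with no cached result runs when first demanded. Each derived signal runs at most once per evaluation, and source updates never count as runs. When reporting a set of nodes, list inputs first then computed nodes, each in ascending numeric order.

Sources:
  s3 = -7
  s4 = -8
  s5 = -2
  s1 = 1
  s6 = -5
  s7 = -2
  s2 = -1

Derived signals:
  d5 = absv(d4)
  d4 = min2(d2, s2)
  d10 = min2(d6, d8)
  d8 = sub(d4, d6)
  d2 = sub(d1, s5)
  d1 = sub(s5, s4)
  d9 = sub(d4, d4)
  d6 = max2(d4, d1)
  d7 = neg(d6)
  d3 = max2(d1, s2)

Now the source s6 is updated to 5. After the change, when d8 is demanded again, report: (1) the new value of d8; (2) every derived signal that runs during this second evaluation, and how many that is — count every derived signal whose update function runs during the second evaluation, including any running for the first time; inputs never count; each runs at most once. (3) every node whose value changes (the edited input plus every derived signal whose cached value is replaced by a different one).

First evaluation (everything demanded from the output):
  d1 = sub(-2, -8) = 6
  d2 = sub(6, -2) = 8
  d4 = min2(8, -1) = -1
  d6 = max2(-1, 6) = 6
  d8 = sub(-1, 6) = -7

Propagation after the edit:
  s6 feeds no computation that the output demands — nothing is marked dirty and nothing runs.

Key observation: s6 is never demanded by the output, so the edit triggers no recomputation at all.

New value of d8: -7.
Derived signals that run: none — 0 in total.
Values that change: s6.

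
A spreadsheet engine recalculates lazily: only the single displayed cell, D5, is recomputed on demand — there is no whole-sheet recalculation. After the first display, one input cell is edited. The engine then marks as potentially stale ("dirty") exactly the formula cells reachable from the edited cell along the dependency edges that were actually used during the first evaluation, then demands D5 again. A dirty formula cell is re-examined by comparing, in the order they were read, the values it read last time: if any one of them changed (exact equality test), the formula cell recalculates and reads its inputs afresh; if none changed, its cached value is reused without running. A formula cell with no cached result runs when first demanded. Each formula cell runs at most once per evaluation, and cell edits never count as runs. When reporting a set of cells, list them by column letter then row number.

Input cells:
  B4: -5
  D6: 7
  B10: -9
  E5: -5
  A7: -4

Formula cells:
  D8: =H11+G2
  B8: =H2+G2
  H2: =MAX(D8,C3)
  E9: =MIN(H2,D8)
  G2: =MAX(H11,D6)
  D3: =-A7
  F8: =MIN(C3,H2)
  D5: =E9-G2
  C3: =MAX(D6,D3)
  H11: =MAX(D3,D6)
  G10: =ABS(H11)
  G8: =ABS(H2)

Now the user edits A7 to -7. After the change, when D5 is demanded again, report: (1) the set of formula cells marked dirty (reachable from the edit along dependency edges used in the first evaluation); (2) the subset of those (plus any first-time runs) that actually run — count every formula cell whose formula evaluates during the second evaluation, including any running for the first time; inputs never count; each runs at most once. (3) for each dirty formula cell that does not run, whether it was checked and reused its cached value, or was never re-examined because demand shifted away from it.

First evaluation (everything demanded from the output):
  D3 = -(-4) = 4
  C3 = MAX(7, 4) = 7
  H11 = MAX(4, 7) = 7
  G2 = MAX(7, 7) = 7
  D8 = 7 + 7 = 14
  H2 = MAX(14, 7) = 14
  E9 = MIN(14, 14) = 14
  D5 = 14 - 7 = 7

Propagation after the edit:
  D3: runs — A7 -4->-7; result 7.
  C3: runs — D3 4->7; result 7 (same value as before).
  H11: runs — D3 4->7; result 7 (same value as before).
  G2: checked — values it read are unchanged (H11 unchanged, D6 unchanged); reused cached 7 without running.
  D8: checked — values it read are unchanged (H11 unchanged, G2 unchanged); reused cached 14 without running.
  H2: checked — values it read are unchanged (D8 unchanged, C3 unchanged); reused cached 14 without running.
  E9: checked — values it read are unchanged (H2 unchanged, D8 unchanged); reused cached 14 without running.
  D5: checked — values it read are unchanged (E9 unchanged, G2 unchanged); reused cached 7 without running.

Key observation: the cutoff stops propagation at G2 — its inputs' values are unchanged, so it reuses its cache.

Marked dirty: C3, D3, D5, D8, E9, G2, H2, H11.
Formula cells that run: C3, D3, H11 — 3 in total.
Checked but reused from cache: D5, D8, E9, G2, H2.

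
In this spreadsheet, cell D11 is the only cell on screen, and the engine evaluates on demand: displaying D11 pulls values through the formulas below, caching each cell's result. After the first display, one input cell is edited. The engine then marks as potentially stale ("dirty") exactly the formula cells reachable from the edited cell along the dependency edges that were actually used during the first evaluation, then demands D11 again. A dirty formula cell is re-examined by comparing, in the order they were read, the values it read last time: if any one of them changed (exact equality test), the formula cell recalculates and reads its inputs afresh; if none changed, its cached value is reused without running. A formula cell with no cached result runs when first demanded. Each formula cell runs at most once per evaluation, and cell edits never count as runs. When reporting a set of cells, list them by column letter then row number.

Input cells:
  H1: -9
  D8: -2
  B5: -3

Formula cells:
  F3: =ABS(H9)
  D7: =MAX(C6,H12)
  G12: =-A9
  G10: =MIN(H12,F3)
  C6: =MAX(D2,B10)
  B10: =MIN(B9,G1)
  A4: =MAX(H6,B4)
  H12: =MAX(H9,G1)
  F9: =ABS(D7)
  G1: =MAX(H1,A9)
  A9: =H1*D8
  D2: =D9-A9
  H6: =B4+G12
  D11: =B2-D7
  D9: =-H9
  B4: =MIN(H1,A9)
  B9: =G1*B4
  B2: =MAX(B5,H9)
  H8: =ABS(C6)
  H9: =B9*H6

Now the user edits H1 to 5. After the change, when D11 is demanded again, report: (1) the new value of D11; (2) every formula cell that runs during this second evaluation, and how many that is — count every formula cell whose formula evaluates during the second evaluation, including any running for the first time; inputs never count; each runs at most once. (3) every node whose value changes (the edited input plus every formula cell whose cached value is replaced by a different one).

D11 now evaluates to -10.
Run set: A9, B2, B4, B9, B10, C6, D2, D7, D9, D11, G1, G12, H6, H9, H12 (15 run).
Changed values: A9, B2, B4, B9, B10, C6, D2, D7, D9, D11, G1, G12, H1, H6, H9, H12.

Initial pass — values computed on the first demand:
  A9 = -9 * -2 = 18
  B4 = MIN(-9, 18) = -9
  G1 = MAX(-9, 18) = 18
  B9 = 18 * -9 = -162
  B10 = MIN(-162, 18) = -162
  G12 = -(18) = -18
  H6 = -9 + -18 = -27
  H9 = -162 * -27 = 4374
  B2 = MAX(-3, 4374) = 4374
  D9 = -(4374) = -4374
  D2 = -4374 - 18 = -4392
  C6 = MAX(-4392, -162) = -162
  H12 = MAX(4374, 18) = 4374
  D7 = MAX(-162, 4374) = 4374
  D11 = 4374 - 4374 = 0

Second demand — change propagation:
  A9: re-runs because H1 -9->5; new result -10.
  B4: re-runs because H1 -9->5; A9 18->-10; new result -10.
  G1: re-runs because H1 -9->5; A9 18->-10; new result 5.
  B9: re-runs because G1 18->5; B4 -9->-10; new result -50.
  B10: re-runs because B9 -162->-50; G1 18->5; new result -50.
  G12: re-runs because A9 18->-10; new result 10.
  H6: re-runs because B4 -9->-10; G12 -18->10; new result 0.
  H9: re-runs because B9 -162->-50; H6 -27->0; new result 0.
  B2: re-runs because H9 4374->0; new result 0.
  D9: re-runs because H9 4374->0; new result 0.
  D2: re-runs because D9 -4374->0; A9 18->-10; new result 10.
  C6: re-runs because D2 -4392->10; B10 -162->-50; new result 10.
  H12: re-runs because H9 4374->0; G1 18->5; new result 5.
  D7: re-runs because C6 -162->10; H12 4374->5; new result 10.
  D11: re-runs because B2 4374->0; D7 4374->10; new result -10.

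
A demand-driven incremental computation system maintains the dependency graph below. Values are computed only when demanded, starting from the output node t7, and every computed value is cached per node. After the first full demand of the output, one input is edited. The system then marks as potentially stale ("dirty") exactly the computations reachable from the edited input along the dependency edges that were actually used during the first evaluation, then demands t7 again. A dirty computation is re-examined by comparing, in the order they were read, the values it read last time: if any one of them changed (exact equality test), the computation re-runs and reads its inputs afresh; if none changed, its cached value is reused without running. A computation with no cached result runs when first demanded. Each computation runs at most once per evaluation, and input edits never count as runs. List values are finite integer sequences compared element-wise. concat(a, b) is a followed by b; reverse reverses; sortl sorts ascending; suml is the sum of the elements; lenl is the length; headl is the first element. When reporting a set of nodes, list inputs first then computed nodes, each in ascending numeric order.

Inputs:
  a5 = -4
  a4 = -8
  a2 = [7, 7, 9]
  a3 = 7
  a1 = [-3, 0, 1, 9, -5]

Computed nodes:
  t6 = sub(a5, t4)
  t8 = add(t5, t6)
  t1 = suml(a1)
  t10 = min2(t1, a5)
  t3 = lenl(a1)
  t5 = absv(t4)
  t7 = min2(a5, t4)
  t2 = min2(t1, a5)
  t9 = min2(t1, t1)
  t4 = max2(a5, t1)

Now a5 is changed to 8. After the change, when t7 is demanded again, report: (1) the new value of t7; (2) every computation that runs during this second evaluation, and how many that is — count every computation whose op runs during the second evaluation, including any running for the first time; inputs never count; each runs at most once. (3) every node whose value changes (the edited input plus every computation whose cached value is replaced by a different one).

New value of t7: 8.
Computations that run: t4, t7 — 2 in total.
Values that change: a5, t4, t7.

First evaluation (everything demanded from the output):
  t1 = suml([-3, 0, 1, 9, -5]) = 2
  t4 = max2(-4, 2) = 2
  t7 = min2(-4, 2) = -4

Propagation after the edit:
  t4: runs — a5 -4->8; result 8.
  t7: runs — a5 -4->8; t4 2->8; result 8.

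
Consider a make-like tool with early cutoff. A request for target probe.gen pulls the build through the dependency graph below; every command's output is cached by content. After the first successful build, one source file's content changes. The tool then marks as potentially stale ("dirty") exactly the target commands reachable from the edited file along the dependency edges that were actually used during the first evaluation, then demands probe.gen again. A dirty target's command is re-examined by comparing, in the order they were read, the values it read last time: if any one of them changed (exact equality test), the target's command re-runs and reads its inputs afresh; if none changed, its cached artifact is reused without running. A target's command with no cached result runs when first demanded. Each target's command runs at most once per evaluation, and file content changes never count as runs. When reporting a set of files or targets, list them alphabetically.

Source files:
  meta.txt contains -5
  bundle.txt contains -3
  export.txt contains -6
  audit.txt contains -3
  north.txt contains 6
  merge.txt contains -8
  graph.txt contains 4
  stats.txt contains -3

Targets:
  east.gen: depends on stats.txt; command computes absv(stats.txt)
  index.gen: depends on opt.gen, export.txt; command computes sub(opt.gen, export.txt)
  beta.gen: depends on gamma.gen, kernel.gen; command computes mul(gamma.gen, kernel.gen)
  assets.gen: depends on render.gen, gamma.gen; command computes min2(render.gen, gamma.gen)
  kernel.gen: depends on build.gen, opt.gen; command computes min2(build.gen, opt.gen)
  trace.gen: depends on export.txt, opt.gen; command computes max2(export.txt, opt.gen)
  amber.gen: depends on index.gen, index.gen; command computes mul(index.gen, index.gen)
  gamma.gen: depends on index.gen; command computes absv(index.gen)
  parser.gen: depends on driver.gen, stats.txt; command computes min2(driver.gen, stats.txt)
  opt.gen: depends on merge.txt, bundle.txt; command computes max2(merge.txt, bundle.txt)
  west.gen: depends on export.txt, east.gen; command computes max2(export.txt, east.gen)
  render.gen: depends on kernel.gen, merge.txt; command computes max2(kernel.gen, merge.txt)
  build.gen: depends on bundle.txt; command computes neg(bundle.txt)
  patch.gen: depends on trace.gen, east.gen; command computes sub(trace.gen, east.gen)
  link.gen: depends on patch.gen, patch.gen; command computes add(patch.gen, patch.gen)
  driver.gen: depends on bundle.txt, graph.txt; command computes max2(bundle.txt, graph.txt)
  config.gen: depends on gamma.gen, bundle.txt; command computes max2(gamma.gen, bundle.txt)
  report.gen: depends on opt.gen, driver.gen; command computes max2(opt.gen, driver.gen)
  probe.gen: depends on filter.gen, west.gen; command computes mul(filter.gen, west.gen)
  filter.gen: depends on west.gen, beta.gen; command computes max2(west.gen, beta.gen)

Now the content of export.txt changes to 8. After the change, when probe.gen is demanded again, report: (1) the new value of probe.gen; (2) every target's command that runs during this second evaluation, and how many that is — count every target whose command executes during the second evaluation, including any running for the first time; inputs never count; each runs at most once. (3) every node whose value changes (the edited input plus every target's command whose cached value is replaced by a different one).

First demand of the output computes:
  build.gen = neg(-3) = 3
  east.gen = absv(-3) = 3
  opt.gen = max2(-8, -3) = -3
  index.gen = sub(-3, -6) = 3
  gamma.gen = absv(3) = 3
  kernel.gen = min2(3, -3) = -3
  beta.gen = mul(3, -3) = -9
  west.gen = max2(-6, 3) = 3
  filter.gen = max2(3, -9) = 3
  probe.gen = mul(3, 3) = 9

After the edit, cleaning proceeds:
  index.gen: a read changed (export.txt -6->8) — executes, giving -11.
  gamma.gen: a read changed (index.gen 3->-11) — executes, giving 11.
  beta.gen: a read changed (gamma.gen 3->11) — executes, giving -33.
  west.gen: a read changed (export.txt -6->8) — executes, giving 8.
  filter.gen: a read changed (west.gen 3->8; beta.gen -9->-33) — executes, giving 8.
  probe.gen: a read changed (filter.gen 3->8; west.gen 3->8) — executes, giving 64.

Demanding probe.gen again yields 64.
6 target commands run: beta.gen, filter.gen, gamma.gen, index.gen, probe.gen, west.gen.
The nodes whose values change: beta.gen, export.txt, filter.gen, gamma.gen, index.gen, probe.gen, west.gen.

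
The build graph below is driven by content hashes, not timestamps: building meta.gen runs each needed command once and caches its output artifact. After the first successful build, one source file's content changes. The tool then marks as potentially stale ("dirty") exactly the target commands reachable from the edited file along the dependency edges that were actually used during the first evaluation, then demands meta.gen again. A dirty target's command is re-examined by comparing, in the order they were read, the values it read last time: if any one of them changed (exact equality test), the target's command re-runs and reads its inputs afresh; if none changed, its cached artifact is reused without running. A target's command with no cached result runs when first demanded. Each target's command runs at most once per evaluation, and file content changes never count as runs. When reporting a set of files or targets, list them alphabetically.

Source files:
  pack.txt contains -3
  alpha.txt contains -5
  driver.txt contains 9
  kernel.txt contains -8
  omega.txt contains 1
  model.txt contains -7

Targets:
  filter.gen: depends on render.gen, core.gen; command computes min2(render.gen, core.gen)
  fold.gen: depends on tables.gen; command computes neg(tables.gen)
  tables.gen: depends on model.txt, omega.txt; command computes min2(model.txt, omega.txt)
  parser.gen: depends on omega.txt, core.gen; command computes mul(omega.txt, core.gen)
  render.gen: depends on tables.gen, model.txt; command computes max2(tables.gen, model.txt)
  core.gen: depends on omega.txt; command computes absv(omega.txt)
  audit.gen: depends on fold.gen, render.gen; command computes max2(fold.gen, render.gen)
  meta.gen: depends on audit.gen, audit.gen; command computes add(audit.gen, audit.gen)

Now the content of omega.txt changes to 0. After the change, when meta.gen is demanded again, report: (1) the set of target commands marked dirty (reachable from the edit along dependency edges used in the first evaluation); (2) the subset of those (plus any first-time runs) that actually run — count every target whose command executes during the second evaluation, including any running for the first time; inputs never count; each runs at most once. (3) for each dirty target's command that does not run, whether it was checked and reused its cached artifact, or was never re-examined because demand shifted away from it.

Initial pass — values computed on the first demand:
  tables.gen = min2(-7, 1) = -7
  fold.gen = neg(-7) = 7
  render.gen = max2(-7, -7) = -7
  audit.gen = max2(7, -7) = 7
  meta.gen = add(7, 7) = 14

Second demand — change propagation:
  tables.gen: re-runs because omega.txt 1->0; new result -7 (unchanged).
  fold.gen: re-examined; everything it read last time is the same (tables.gen unchanged) — cache 7 kept, no run.
  render.gen: re-examined; everything it read last time is the same (tables.gen unchanged, model.txt unchanged) — cache -7 kept, no run.
  audit.gen: re-examined; everything it read last time is the same (fold.gen unchanged, render.gen unchanged) — cache 7 kept, no run.
  meta.gen: re-examined; everything it read last time is the same (audit.gen unchanged, audit.gen unchanged) — cache 14 kept, no run.

The important point: tables.gen recomputes to an identical value, and the output ends up unchanged.

Dirty set: audit.gen, fold.gen, meta.gen, render.gen, tables.gen.
Run set: tables.gen (1 run).
Re-examined without running (cache reused): audit.gen, fold.gen, meta.gen, render.gen.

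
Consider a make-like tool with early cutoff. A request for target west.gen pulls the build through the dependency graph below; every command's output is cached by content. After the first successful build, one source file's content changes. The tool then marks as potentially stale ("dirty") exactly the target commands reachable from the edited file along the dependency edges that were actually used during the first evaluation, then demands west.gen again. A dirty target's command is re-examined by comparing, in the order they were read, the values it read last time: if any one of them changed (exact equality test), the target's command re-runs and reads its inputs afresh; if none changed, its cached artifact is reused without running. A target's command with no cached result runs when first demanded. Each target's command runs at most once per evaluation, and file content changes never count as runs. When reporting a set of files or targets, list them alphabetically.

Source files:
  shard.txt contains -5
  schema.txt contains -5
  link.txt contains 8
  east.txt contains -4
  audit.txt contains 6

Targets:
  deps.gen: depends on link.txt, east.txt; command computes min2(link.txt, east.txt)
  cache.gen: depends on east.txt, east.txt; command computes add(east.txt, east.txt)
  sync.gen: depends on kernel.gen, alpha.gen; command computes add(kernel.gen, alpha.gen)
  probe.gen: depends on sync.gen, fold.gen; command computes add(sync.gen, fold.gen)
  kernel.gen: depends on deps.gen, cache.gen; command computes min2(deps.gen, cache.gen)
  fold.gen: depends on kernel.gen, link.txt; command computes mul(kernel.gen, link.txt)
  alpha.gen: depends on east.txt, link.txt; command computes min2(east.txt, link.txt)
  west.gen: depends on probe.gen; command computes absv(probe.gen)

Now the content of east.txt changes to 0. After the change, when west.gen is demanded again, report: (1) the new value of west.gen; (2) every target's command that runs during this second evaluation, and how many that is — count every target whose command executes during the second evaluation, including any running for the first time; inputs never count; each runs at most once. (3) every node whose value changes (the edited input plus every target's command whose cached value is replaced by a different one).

Demanding west.gen again yields 0.
8 target commands run: alpha.gen, cache.gen, deps.gen, fold.gen, kernel.gen, probe.gen, sync.gen, west.gen.
The nodes whose values change: alpha.gen, cache.gen, deps.gen, east.txt, fold.gen, kernel.gen, probe.gen, sync.gen, west.gen.

First demand of the output computes:
  alpha.gen = min2(-4, 8) = -4
  cache.gen = add(-4, -4) = -8
  deps.gen = min2(8, -4) = -4
  kernel.gen = min2(-4, -8) = -8
  fold.gen = mul(-8, 8) = -64
  sync.gen = add(-8, -4) = -12
  probe.gen = add(-12, -64) = -76
  west.gen = absv(-76) = 76

After the edit, cleaning proceeds:
  alpha.gen: a read changed (east.txt -4->0) — executes, giving 0.
  cache.gen: a read changed (east.txt -4->0; east.txt -4->0) — executes, giving 0.
  deps.gen: a read changed (east.txt -4->0) — executes, giving 0.
  kernel.gen: a read changed (deps.gen -4->0; cache.gen -8->0) — executes, giving 0.
  fold.gen: a read changed (kernel.gen -8->0) — executes, giving 0.
  sync.gen: a read changed (kernel.gen -8->0; alpha.gen -4->0) — executes, giving 0.
  probe.gen: a read changed (sync.gen -12->0; fold.gen -64->0) — executes, giving 0.
  west.gen: a read changed (probe.gen -76->0) — executes, giving 0.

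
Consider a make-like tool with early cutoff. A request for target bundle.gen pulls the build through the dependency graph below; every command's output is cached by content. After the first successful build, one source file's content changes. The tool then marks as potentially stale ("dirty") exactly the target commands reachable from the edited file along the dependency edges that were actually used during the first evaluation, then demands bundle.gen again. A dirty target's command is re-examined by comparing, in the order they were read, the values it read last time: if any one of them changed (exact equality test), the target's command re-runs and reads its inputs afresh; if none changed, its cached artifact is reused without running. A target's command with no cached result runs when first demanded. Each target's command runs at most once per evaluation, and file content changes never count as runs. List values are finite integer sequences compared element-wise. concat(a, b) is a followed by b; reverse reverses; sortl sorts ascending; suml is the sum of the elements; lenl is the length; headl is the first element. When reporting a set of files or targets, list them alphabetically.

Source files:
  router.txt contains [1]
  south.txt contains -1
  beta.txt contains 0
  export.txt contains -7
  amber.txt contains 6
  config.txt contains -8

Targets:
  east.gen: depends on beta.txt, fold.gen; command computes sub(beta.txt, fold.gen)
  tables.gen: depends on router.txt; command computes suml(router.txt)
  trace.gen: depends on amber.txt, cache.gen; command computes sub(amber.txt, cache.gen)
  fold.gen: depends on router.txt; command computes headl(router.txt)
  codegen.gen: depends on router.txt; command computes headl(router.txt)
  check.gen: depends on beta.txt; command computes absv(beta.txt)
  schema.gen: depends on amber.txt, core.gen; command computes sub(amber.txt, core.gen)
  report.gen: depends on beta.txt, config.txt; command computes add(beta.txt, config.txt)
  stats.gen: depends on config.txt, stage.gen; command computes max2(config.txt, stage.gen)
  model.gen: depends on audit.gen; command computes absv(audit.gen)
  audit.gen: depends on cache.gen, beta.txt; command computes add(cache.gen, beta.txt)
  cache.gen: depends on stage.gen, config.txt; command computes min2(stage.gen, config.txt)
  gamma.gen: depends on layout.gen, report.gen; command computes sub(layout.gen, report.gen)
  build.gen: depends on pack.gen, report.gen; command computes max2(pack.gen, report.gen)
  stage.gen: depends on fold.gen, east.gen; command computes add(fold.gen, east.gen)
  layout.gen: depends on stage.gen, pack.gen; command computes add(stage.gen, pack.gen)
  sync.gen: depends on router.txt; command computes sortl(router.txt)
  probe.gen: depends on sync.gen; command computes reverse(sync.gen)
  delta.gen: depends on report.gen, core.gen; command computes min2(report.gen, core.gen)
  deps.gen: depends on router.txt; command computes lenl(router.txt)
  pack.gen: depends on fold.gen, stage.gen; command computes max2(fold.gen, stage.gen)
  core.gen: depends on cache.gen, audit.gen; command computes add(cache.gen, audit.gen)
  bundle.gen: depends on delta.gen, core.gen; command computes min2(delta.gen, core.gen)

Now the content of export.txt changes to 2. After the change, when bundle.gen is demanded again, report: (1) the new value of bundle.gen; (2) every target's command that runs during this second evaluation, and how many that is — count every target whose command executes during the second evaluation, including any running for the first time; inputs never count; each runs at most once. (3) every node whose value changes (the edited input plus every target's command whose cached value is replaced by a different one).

Demanding bundle.gen again yields -16.
0 target commands run: none.
The nodes whose values change: export.txt.
Note the shortcut — nothing in the graph depends on export.txt at all, so no recomputation happens.

First demand of the output computes:
  fold.gen = headl([1]) = 1
  east.gen = sub(0, 1) = -1
  report.gen = add(0, -8) = -8
  stage.gen = add(1, -1) = 0
  cache.gen = min2(0, -8) = -8
  audit.gen = add(-8, 0) = -8
  core.gen = add(-8, -8) = -16
  delta.gen = min2(-8, -16) = -16
  bundle.gen = min2(-16, -16) = -16

After the edit, cleaning proceeds:
  no node depends on export.txt at all; the second demand re-runs nothing.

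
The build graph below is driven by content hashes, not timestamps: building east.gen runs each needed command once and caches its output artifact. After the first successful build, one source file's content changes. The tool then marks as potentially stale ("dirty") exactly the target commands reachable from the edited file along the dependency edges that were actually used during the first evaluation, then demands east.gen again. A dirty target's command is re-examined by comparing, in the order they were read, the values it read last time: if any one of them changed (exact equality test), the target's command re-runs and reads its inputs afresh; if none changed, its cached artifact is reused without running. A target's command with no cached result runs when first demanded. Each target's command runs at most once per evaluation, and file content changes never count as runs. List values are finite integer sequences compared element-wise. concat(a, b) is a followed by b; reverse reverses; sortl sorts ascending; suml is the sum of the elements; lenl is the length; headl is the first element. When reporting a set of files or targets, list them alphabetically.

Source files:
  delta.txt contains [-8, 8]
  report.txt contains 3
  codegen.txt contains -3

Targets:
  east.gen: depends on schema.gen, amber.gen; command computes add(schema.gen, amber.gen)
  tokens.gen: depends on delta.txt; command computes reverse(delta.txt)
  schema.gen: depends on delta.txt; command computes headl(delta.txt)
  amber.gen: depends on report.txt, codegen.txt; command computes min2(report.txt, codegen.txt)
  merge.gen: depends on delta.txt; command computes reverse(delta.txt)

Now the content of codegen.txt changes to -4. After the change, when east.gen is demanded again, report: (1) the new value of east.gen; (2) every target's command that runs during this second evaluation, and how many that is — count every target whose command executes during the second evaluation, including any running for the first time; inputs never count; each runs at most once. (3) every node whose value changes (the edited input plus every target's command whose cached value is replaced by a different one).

Initial pass — values computed on the first demand:
  amber.gen = min2(3, -3) = -3
  schema.gen = headl([-8, 8]) = -8
  east.gen = add(-8, -3) = -11

Second demand — change propagation:
  amber.gen: re-runs because codegen.txt -3->-4; new result -4.
  east.gen: re-runs because amber.gen -3->-4; new result -12.

east.gen now evaluates to -12.
Run set: amber.gen, east.gen (2 run).
Changed values: amber.gen, codegen.txt, east.gen.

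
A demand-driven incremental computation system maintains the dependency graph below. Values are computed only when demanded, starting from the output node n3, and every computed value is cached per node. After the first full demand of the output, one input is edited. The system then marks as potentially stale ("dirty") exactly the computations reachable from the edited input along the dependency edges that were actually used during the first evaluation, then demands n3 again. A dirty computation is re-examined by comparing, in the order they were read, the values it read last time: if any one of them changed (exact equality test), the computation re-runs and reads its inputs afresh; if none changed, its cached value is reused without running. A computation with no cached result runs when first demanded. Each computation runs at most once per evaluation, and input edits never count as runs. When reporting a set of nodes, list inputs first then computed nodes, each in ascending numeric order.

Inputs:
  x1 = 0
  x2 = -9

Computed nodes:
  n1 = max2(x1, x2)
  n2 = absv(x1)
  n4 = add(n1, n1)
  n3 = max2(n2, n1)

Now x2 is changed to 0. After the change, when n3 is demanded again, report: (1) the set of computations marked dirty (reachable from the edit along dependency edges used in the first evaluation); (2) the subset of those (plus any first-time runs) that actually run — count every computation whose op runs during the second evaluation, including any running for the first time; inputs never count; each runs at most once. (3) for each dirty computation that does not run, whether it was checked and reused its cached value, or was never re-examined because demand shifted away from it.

Marked dirty: n1, n3.
Computations that run: n1 — 1 in total.
Checked but reused from cache: n3.
Key observation: the change is absorbed at n1 — it re-runs but produces the same value, and the output's value is unchanged.

First evaluation (everything demanded from the output):
  n1 = max2(0, -9) = 0
  n2 = absv(0) = 0
  n3 = max2(0, 0) = 0

Propagation after the edit:
  n1: runs — x2 -9->0; result 0 (same value as before).
  n3: checked — values it read are unchanged (n2 unchanged, n1 unchanged); reused cached 0 without running.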